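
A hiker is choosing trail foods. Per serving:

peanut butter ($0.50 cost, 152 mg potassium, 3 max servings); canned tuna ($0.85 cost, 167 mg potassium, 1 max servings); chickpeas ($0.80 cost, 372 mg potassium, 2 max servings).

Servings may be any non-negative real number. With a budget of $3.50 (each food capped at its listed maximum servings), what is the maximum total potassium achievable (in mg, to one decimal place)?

Potassium per dollar: chickpeas 465, peanut butter 304, canned tuna 196.5.
Take 2 servings of chickpeas: spends $1.60, +744.0 mg potassium (running total 744.0 mg).
Take 3 servings of peanut butter: spends $1.50, +456.0 mg potassium (running total 1200.0 mg).
Take 0.4706 servings of canned tuna: spends $0.40, +78.6 mg potassium (running total 1278.6 mg).
Filling greedily by potassium-per-dollar is optimal for one linear limit, giving 1278.6 mg.

1278.6 mg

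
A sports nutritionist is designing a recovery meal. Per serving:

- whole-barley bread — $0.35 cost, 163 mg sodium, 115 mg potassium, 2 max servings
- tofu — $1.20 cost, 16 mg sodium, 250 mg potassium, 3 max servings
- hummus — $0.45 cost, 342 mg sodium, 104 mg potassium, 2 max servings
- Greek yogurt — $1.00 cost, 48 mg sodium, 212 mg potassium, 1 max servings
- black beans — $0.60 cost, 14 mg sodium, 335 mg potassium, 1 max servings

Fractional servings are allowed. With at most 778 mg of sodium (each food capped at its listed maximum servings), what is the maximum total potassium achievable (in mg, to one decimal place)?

Potassium per mg sodium: black beans 23.93, tofu 15.62, Greek yogurt 4.417, whole-barley bread 0.7055, hummus 0.3041.
Take 1 serving of black beans: uses 14 mg sodium, +335.0 mg potassium (running total 335.0 mg).
Take 3 servings of tofu: uses 48 mg sodium, +750.0 mg potassium (running total 1085.0 mg).
Take 1 serving of Greek yogurt: uses 48 mg sodium, +212.0 mg potassium (running total 1297.0 mg).
Take 2 servings of whole-barley bread: uses 326 mg sodium, +230.0 mg potassium (running total 1527.0 mg).
Take 1 serving of hummus: uses 342 mg sodium, +104.0 mg potassium (running total 1631.0 mg).
Greedy by best ratio exhausts the sodium allowance optimally: 1631.0 mg.

1631.0 mg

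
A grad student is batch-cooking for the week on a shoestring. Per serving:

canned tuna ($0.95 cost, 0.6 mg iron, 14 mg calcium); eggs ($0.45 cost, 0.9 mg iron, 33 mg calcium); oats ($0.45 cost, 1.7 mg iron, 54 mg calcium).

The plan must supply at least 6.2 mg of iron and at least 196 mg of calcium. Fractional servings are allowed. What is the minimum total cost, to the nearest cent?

$1.64

Check every corner: each single food scaled to meet both minima, and each pair solved so both constraints bind.
canned tuna only: max(6.2/0.6, 196/14) = 14 servings → $13.30.
eggs only: max(6.2/0.9, 196/33) = 6.889 servings → $3.10.
oats only: max(6.2/1.7, 196/54) = 3.647 servings → $1.64.
canned tuna + eggs with both tight: 3.917 servings and 4.278 servings → $5.65.
canned tuna + oats with both tight: 0.186 servings and 3.581 servings → $1.79.
eggs + oats: the both-tight solution has a negative serving — not a feasible corner.
The minimum over all feasible corners is $1.64.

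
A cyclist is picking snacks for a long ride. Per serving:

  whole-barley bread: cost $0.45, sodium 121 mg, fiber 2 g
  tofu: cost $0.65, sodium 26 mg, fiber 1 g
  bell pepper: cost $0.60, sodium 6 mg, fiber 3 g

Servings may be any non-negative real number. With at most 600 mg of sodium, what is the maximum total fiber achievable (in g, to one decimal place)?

300.0 g

Fiber per mg sodium: bell pepper 0.5, tofu 0.03846, whole-barley bread 0.01653.
With no serving limits, spend the whole sodium allowance on bell pepper: 600 mg / 6 mg × 3 g = 300.0 g.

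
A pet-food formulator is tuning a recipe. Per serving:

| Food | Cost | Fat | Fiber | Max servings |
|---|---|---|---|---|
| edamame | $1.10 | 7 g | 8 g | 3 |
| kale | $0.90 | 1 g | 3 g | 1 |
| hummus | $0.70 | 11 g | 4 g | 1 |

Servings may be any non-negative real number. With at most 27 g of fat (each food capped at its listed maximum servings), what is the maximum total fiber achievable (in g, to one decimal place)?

28.8 g

Fiber per g fat: kale 3, edamame 1.143, hummus 0.3636.
Take 1 serving of kale: uses 1 g fat, +3.0 g fiber (running total 3.0 g).
Take 3 servings of edamame: uses 21 g fat, +24.0 g fiber (running total 27.0 g).
Take 0.4545 servings of hummus: uses 5 g fat, +1.8 g fiber (running total 28.8 g).
Filling greedily by fiber-per-g fat is optimal for one linear limit, giving 28.8 g.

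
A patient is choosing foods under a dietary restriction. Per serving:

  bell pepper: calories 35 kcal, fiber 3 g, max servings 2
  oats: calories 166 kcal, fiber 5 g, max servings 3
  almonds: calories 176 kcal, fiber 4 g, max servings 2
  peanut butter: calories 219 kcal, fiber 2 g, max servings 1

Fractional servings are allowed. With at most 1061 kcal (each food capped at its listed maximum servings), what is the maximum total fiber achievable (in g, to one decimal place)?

Fiber per kcal: bell pepper 0.08571, oats 0.03012, almonds 0.02273, peanut butter 0.009132.
Take 2 servings of bell pepper: uses 70 kcal, +6.0 g fiber (running total 6.0 g).
Take 3 servings of oats: uses 498 kcal, +15.0 g fiber (running total 21.0 g).
Take 2 servings of almonds: uses 352 kcal, +8.0 g fiber (running total 29.0 g).
Take 0.6438 servings of peanut butter: uses 141 kcal, +1.3 g fiber (running total 30.3 g).
Greedy by best ratio exhausts the calories allowance optimally: 30.3 g.

30.3 g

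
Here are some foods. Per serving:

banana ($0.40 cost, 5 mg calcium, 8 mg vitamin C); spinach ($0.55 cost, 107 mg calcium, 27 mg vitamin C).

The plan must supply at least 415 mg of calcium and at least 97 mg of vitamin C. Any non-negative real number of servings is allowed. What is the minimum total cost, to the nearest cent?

$2.13

A basic optimal solution has at most two foods positive. Try each food alone and each pair with both targets met exactly.
banana only: max(415/5, 97/8) = 83 servings → $33.20.
spinach only: max(415/107, 97/27) = 3.879 servings → $2.13.
banana + spinach: intersection lies outside the first quadrant.
The minimum over all feasible corners is $2.13.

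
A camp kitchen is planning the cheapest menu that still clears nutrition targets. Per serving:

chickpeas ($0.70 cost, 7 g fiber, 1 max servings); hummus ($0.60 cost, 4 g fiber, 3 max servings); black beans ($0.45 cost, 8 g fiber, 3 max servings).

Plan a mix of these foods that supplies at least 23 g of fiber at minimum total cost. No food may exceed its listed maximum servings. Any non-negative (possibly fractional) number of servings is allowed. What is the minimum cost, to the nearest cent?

$1.29

Cost per g of fiber: black beans $0.0563, chickpeas $0.1000, hummus $0.1500.
Take 2.875 servings of black beans: +23.0 g fiber for $1.29 (total $1.29, still need 0.0 g).
Filling from the cheapest source first is optimal under one linear minimum: $1.29.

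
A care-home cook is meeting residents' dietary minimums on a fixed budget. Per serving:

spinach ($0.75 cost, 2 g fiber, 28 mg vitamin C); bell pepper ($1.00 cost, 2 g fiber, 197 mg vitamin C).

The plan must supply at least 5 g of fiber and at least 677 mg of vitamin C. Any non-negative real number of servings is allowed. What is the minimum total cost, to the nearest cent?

$3.44

An LP optimum is at a vertex; with two nutrient constraints at most two foods are used. Check each candidate.
spinach only: max(5/2, 677/28) = 24.18 servings → $18.13.
bell pepper only: max(5/2, 677/197) = 3.437 servings → $3.44.
spinach + bell pepper: intersection lies outside the first quadrant.
The minimum over all feasible corners is $3.44.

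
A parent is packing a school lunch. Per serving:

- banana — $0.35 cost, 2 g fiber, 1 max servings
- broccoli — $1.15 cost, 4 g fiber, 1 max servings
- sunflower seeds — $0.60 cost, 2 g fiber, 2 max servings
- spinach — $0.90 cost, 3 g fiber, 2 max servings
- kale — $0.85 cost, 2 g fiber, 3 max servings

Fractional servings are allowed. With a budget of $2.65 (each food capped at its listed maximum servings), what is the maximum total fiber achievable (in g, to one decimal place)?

Fiber per dollar: banana 5.714, broccoli 3.478, sunflower seeds 3.333, spinach 3.333, kale 2.353.
Take 1 serving of banana: spends $0.35, +2.0 g fiber (running total 2.0 g).
Take 1 serving of broccoli: spends $1.15, +4.0 g fiber (running total 6.0 g).
Take 1.917 servings of sunflower seeds: spends $1.15, +3.8 g fiber (running total 9.8 g).
Filling greedily by fiber-per-dollar is optimal for one linear limit, giving 9.8 g.

9.8 g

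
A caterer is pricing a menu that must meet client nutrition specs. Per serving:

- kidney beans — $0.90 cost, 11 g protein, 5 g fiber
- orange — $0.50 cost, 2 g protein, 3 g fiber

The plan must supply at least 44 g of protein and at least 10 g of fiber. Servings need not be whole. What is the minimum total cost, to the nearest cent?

At the optimum either one food covers both requirements or two foods hit both targets exactly; no other combination can be cheaper.
kidney beans only: max(44/11, 10/5) = 4 servings → $3.60.
orange only: max(44/2, 10/3) = 22 servings → $11.00.
kidney beans + orange: the both-tight solution has a negative serving — not a feasible corner.
Cheapest feasible corner: $3.60.

$3.60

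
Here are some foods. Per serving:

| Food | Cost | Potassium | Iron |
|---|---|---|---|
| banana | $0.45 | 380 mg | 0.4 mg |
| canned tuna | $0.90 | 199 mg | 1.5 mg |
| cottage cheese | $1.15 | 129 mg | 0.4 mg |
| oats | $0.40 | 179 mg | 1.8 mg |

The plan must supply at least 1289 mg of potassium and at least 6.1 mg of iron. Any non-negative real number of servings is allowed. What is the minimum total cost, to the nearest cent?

$2.08

For a min-cost LP with two ≥-constraints, a basic feasible solution has at most two positive variables.
banana only: max(1289/380, 6.1/0.4) = 15.25 servings → $6.86.
canned tuna only: max(1289/199, 6.1/1.5) = 6.477 servings → $5.83.
cottage cheese only: max(1289/129, 6.1/0.4) = 15.25 servings → $17.54.
oats only: max(1289/179, 6.1/1.8) = 7.201 servings → $2.88.
banana + canned tuna with both tight: 1.467 servings and 3.675 servings → $3.97.
banana + cottage cheese with both targets exact would need a negative amount; discard.
banana + oats with both tight: 2.006 servings and 2.943 servings → $2.08.
canned tuna + cottage cheese with both tight: 2.382 servings and 6.318 servings → $9.41.
canned tuna + oats with both targets exact would need a negative amount; discard.
cottage cheese + oats with both tight: 7.648 servings and 1.689 servings → $9.47.
The minimum over all feasible corners is $2.08.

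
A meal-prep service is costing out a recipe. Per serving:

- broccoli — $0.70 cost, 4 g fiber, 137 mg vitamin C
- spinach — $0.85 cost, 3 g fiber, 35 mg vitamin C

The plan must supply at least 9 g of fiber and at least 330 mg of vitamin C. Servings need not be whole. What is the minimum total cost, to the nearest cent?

At the optimum either one food covers both requirements or two foods hit both targets exactly; no other combination can be cheaper.
broccoli only: max(9/4, 330/137) = 2.409 servings → $1.69.
spinach only: max(9/3, 330/35) = 9.429 servings → $8.01.
broccoli + spinach with both targets exact would need a negative amount; discard.
Cheapest feasible corner: $1.69.

$1.69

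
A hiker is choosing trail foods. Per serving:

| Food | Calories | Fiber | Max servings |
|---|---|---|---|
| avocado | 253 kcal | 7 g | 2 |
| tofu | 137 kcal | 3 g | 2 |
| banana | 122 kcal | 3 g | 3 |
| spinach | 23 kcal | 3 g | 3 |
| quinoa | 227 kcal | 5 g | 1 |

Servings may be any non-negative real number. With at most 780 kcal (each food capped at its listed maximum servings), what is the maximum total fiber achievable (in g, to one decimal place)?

28.0 g

Fiber per kcal: spinach 0.1304, avocado 0.02767, banana 0.02459, quinoa 0.02203, tofu 0.0219.
Take 3 servings of spinach: uses 69 kcal, +9.0 g fiber (running total 9.0 g).
Take 2 servings of avocado: uses 506 kcal, +14.0 g fiber (running total 23.0 g).
Take 1.68 servings of banana: uses 205 kcal, +5.0 g fiber (running total 28.0 g).
Filling greedily by fiber-per-kcal is optimal for one linear limit, giving 28.0 g.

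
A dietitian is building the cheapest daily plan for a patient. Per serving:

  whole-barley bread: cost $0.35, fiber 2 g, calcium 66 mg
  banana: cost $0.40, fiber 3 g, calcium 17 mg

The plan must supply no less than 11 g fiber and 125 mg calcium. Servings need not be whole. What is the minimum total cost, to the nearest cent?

$1.56

At the optimum either one food covers both requirements or two foods hit both targets exactly; no other combination can be cheaper.
whole-barley bread only: max(11/2, 125/66) = 5.5 servings → $1.93.
banana only: max(11/3, 125/17) = 7.353 servings → $2.94.
whole-barley bread + banana with both tight: 1.146 servings and 2.902 servings → $1.56.
So the least-cost plan costs $1.56.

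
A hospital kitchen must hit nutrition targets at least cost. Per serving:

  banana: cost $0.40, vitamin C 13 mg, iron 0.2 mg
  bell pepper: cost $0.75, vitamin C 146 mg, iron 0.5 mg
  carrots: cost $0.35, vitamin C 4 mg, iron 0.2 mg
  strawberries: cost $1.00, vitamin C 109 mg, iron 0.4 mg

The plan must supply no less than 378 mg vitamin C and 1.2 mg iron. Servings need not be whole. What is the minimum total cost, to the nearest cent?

$1.94

Compare the cost at each extreme point of the feasible region.
banana only: max(378/13, 1.2/0.2) = 29.08 servings → $11.63.
bell pepper only: max(378/146, 1.2/0.5) = 2.589 servings → $1.94.
carrots only: max(378/4, 1.2/0.2) = 94.5 servings → $33.08.
strawberries only: max(378/109, 1.2/0.4) = 3.468 servings → $3.47.
banana + bell pepper: the both-tight solution has a negative serving — not a feasible corner.
banana + carrots with both targets exact would need a negative amount; discard.
banana + strawberries: the both-tight solution has a negative serving — not a feasible corner.
bell pepper + carrots: the both-tight solution has a negative serving — not a feasible corner.
bell pepper + strawberries: intersection lies outside the first quadrant.
carrots + strawberries: the both-tight solution has a negative serving — not a feasible corner.
Cheapest feasible corner: $1.94.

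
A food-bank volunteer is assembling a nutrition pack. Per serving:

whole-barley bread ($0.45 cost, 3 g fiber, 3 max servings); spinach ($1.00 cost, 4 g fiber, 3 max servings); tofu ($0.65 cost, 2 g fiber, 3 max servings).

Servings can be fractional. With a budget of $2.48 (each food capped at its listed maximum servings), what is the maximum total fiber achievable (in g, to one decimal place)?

13.5 g

Fiber per dollar: whole-barley bread 6.667, spinach 4, tofu 3.077.
Take 3 servings of whole-barley bread: spends $1.35, +9.0 g fiber (running total 9.0 g).
Take 1.13 servings of spinach: spends $1.13, +4.5 g fiber (running total 13.5 g).
Filling greedily by fiber-per-dollar is optimal for one linear limit, giving 13.5 g.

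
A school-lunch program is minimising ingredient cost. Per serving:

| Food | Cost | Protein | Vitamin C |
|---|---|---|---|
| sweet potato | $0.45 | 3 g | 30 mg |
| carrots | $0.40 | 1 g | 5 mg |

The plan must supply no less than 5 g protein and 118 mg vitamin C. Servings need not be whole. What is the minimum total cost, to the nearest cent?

Two binding constraints pin down two serving amounts, so the optimal mix uses at most two foods. The candidates are each food alone (scaled to the tighter of protein/vitamin C) and each pair with both constraints tight.
sweet potato only: max(5/3, 118/30) = 3.933 servings → $1.77.
carrots only: max(5/1, 118/5) = 23.6 servings → $9.44.
sweet potato + carrots: intersection lies outside the first quadrant.
The minimum over all feasible corners is $1.77.

$1.77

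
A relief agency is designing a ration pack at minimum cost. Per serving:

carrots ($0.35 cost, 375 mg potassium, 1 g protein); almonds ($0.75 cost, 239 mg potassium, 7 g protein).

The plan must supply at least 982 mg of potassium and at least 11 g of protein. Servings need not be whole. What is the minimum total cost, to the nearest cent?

$1.61

Minimising a linear cost over {potassium ≥ 982, protein ≥ 11, servings ≥ 0} — the optimum is at a vertex, using one or two foods.
carrots only: max(982/375, 11/1) = 11 servings → $3.85.
almonds only: max(982/239, 11/7) = 4.109 servings → $3.08.
carrots + almonds with both tight: 1.779 servings and 1.317 servings → $1.61.
Cheapest feasible corner: $1.61.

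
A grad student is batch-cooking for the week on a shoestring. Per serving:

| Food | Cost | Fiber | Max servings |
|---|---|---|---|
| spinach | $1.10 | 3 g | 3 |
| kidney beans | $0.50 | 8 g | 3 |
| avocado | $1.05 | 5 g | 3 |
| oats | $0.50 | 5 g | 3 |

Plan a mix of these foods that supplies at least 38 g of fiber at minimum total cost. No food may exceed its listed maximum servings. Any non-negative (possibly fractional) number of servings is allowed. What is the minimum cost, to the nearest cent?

$2.90

Cost per g of fiber: kidney beans $0.0625, oats $0.1000, avocado $0.2100, spinach $0.3667.
Take 3 servings of kidney beans: +24.0 g fiber for $1.50 (total $1.50, still need 14.0 g).
Take 2.8 servings of oats: +14.0 g fiber for $1.40 (total $2.90, still need 0.0 g).
Filling from the cheapest source first is optimal under one linear minimum: $2.90.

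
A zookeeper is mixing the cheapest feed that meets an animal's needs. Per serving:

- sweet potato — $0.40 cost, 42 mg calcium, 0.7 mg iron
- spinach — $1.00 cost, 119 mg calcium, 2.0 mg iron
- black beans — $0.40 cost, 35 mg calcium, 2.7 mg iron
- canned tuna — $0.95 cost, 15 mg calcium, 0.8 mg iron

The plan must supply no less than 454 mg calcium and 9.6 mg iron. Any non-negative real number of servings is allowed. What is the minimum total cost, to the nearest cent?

At the optimum either one food covers both requirements or two foods hit both targets exactly; no other combination can be cheaper.
sweet potato only: max(454/42, 9.6/0.7) = 13.71 servings → $5.49.
spinach only: max(454/119, 9.6/2.0) = 4.8 servings → $4.80.
black beans only: max(454/35, 9.6/2.7) = 12.97 servings → $5.19.
canned tuna only: max(454/15, 9.6/0.8) = 30.27 servings → $28.75.
sweet potato + spinach with both targets exact would need a negative amount; discard.
sweet potato + black beans with both tight: 10.01 servings and 0.9606 servings → $4.39.
sweet potato + canned tuna with both tight: 9.489 servings and 3.697 servings → $7.31.
spinach + black beans with both tight: 3.541 servings and 0.9327 servings → $3.91.
spinach + canned tuna with both tight: 3.362 servings and 3.595 servings → $6.78.
black beans + canned tuna: the both-tight solution has a negative serving — not a feasible corner.
So the least-cost plan costs $3.91.

$3.91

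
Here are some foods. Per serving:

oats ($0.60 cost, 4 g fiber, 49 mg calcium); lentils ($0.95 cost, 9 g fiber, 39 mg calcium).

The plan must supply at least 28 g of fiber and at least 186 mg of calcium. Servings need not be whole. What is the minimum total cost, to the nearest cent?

$3.32

Compare the cost at each extreme point of the feasible region.
oats only: max(28/4, 186/49) = 7 servings → $4.20.
lentils only: max(28/9, 186/39) = 4.769 servings → $4.53.
oats + lentils with both tight: 2.042 servings and 2.204 servings → $3.32.
The minimum over all feasible corners is $3.32.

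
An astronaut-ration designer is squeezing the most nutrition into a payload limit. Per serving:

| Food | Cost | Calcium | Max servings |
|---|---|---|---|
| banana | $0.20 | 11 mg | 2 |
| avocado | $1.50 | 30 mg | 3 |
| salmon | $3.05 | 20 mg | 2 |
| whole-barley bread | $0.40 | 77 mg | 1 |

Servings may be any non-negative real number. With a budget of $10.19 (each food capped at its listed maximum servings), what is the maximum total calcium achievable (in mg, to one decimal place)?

Calcium per dollar: whole-barley bread 192.5, banana 55, avocado 20, salmon 6.557.
Take 1 serving of whole-barley bread: spends $0.40, +77.0 mg calcium (running total 77.0 mg).
Take 2 servings of banana: spends $0.40, +22.0 mg calcium (running total 99.0 mg).
Take 3 servings of avocado: spends $4.50, +90.0 mg calcium (running total 189.0 mg).
Take 1.603 servings of salmon: spends $4.89, +32.1 mg calcium (running total 221.1 mg).
Filling greedily by calcium-per-dollar is optimal for one linear limit, giving 221.1 mg.

221.1 mg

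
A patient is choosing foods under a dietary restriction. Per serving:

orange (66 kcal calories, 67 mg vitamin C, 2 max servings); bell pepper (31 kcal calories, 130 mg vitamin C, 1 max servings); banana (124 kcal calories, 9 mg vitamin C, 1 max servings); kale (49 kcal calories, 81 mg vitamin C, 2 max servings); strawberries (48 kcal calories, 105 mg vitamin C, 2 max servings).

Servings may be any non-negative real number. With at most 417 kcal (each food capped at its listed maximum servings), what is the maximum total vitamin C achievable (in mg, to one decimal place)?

640.4 mg

Vitamin C per kcal: bell pepper 4.194, strawberries 2.188, kale 1.653, orange 1.015, banana 0.07258.
Take 1 serving of bell pepper: uses 31 kcal, +130.0 mg vitamin C (running total 130.0 mg).
Take 2 servings of strawberries: uses 96 kcal, +210.0 mg vitamin C (running total 340.0 mg).
Take 2 servings of kale: uses 98 kcal, +162.0 mg vitamin C (running total 502.0 mg).
Take 2 servings of orange: uses 132 kcal, +134.0 mg vitamin C (running total 636.0 mg).
Take 0.4839 servings of banana: uses 60 kcal, +4.4 mg vitamin C (running total 640.4 mg).
Greedy by best ratio exhausts the calories allowance optimally: 640.4 mg.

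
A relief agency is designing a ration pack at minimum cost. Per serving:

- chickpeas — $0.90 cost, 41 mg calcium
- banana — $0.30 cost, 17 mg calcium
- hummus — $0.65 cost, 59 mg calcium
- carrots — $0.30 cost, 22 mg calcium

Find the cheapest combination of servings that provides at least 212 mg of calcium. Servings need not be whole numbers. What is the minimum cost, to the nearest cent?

$2.34

Cost per mg of calcium: hummus $0.0110, carrots $0.0136, banana $0.0176, chickpeas $0.0220.
With no serving limits, use only hummus: 212 mg / 59 mg = 3.593 servings × $0.65 = $2.34.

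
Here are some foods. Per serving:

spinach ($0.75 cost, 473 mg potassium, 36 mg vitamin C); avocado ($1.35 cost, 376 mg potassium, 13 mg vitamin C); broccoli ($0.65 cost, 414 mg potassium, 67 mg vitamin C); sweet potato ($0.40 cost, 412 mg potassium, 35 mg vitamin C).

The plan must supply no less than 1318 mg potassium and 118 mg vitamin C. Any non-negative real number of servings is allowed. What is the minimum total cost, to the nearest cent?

Check every corner: each single food scaled to meet both minima, and each pair solved so both constraints bind.
spinach only: max(1318/473, 118/36) = 3.278 servings → $2.46.
avocado only: max(1318/376, 118/13) = 9.077 servings → $12.25.
broccoli only: max(1318/414, 118/67) = 3.184 servings → $2.07.
sweet potato only: max(1318/412, 118/35) = 3.371 servings → $1.35.
spinach + avocado with both targets exact would need a negative amount; discard.
spinach + broccoli with both tight: 2.35 servings and 0.4984 servings → $2.09.
spinach + sweet potato with both targets exact would need a negative amount; discard.
avocado + broccoli with both tight: 1.992 servings and 1.375 servings → $3.58.
avocado + sweet potato: the both-tight solution has a negative serving — not a feasible corner.
broccoli + sweet potato with both tight: 0.1896 servings and 3.009 servings → $1.33.
Cheapest feasible corner: $1.33.

$1.33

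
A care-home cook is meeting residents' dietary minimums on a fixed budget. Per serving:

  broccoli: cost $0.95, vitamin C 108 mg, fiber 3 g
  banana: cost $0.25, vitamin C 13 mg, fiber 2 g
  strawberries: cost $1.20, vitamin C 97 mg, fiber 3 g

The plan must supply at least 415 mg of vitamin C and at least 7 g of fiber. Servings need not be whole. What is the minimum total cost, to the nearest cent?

$3.65

With two linear requirements the optimum uses one or two foods; enumerate the corners.
broccoli only: max(415/108, 7/3) = 3.843 servings → $3.65.
banana only: max(415/13, 7/2) = 31.92 servings → $7.98.
strawberries only: max(415/97, 7/3) = 4.278 servings → $5.13.
broccoli + banana: the both-tight solution has a negative serving — not a feasible corner.
broccoli + strawberries: intersection lies outside the first quadrant.
banana + strawberries with both targets exact would need a negative amount; discard.
So the least-cost plan costs $3.65.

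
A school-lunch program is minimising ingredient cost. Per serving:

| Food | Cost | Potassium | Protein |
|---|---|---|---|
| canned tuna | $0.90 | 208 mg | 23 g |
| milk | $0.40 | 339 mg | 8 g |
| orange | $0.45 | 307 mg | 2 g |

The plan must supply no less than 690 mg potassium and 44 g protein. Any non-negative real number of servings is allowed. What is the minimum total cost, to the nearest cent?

$1.82

Compare the cost at each extreme point of the feasible region.
canned tuna only: max(690/208, 44/23) = 3.317 servings → $2.99.
milk only: max(690/339, 44/8) = 5.5 servings → $2.20.
orange only: max(690/307, 44/2) = 22 servings → $9.90.
canned tuna + milk with both tight: 1.532 servings and 1.095 servings → $1.82.
canned tuna + orange with both tight: 1.825 servings and 1.011 servings → $2.10.
milk + orange: intersection lies outside the first quadrant.
So the least-cost plan costs $1.82.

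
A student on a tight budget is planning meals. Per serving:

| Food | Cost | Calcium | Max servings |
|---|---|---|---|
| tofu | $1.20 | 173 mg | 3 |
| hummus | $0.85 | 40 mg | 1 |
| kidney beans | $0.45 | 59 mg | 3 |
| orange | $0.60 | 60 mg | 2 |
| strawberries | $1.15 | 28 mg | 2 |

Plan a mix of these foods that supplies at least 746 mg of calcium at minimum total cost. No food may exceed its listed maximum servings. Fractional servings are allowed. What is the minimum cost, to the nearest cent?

Cost per mg of calcium: tofu $0.0069, kidney beans $0.0076, orange $0.0100, hummus $0.0213, strawberries $0.0411.
Take 3 servings of tofu: +519.0 mg calcium for $3.60 (total $3.60, still need 227.0 mg).
Take 3 servings of kidney beans: +177.0 mg calcium for $1.35 (total $4.95, still need 50.0 mg).
Take 0.8333 servings of orange: +50.0 mg calcium for $0.50 (total $5.45, still need 0.0 mg).
Greedy by cheapest-per-mg is optimal for a single linear constraint, so the minimum cost is $5.45.

$5.45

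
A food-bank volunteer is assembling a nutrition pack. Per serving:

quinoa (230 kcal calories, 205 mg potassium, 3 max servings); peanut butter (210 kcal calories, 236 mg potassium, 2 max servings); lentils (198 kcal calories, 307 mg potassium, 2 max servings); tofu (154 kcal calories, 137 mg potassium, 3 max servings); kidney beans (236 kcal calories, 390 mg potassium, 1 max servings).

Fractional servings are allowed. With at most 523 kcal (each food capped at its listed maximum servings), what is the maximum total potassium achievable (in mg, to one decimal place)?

Potassium per kcal: kidney beans 1.653, lentils 1.551, peanut butter 1.124, quinoa 0.8913, tofu 0.8896.
Take 1 serving of kidney beans: uses 236 kcal, +390.0 mg potassium (running total 390.0 mg).
Take 1.449 servings of lentils: uses 287 kcal, +445.0 mg potassium (running total 835.0 mg).
Filling greedily by potassium-per-kcal is optimal for one linear limit, giving 835.0 mg.

835.0 mg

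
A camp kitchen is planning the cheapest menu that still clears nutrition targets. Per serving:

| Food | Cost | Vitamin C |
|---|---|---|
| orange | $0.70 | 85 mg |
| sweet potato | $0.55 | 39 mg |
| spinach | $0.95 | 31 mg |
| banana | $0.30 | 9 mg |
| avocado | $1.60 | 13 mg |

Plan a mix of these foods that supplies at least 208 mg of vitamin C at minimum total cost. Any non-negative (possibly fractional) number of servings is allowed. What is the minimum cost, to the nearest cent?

$1.71

Cost per mg of vitamin C: orange $0.0082, sweet potato $0.0141, spinach $0.0306, banana $0.0333, avocado $0.1231.
With no serving limits, use only orange: 208 mg / 85 mg = 2.447 servings × $0.70 = $1.71.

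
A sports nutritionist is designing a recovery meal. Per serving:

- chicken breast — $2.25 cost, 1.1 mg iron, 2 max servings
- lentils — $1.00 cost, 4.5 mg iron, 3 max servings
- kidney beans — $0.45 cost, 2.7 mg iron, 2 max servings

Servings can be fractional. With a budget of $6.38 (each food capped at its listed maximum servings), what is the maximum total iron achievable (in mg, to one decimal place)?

20.1 mg

Iron per dollar: kidney beans 6, lentils 4.5, chicken breast 0.4889.
Take 2 servings of kidney beans: spends $0.90, +5.4 mg iron (running total 5.4 mg).
Take 3 servings of lentils: spends $3.00, +13.5 mg iron (running total 18.9 mg).
Take 1.102 servings of chicken breast: spends $2.48, +1.2 mg iron (running total 20.1 mg).
Greedy by best ratio exhausts the cost allowance optimally: 20.1 mg.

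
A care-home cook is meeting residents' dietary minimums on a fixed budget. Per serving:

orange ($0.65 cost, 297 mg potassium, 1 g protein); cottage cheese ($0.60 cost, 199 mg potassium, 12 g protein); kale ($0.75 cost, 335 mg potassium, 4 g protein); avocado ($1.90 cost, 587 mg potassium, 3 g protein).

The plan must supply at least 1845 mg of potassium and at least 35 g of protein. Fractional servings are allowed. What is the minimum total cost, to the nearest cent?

With two linear requirements the optimum uses one or two foods; enumerate the corners.
orange only: max(1845/297, 35/1) = 35 servings → $22.75.
cottage cheese only: max(1845/199, 35/12) = 9.271 servings → $5.56.
kale only: max(1845/335, 35/4) = 8.75 servings → $6.56.
avocado only: max(1845/587, 35/3) = 11.67 servings → $22.17.
orange + cottage cheese with both tight: 4.51 servings and 2.541 servings → $4.46.
orange + kale: intersection lies outside the first quadrant.
orange + avocado: the both-tight solution has a negative serving — not a feasible corner.
cottage cheese + kale with both tight: 1.348 servings and 4.707 servings → $4.34.
cottage cheese + avocado with both tight: 2.328 servings and 2.354 servings → $5.87.
kale + avocado: intersection lies outside the first quadrant.
Cheapest feasible corner: $4.34.

$4.34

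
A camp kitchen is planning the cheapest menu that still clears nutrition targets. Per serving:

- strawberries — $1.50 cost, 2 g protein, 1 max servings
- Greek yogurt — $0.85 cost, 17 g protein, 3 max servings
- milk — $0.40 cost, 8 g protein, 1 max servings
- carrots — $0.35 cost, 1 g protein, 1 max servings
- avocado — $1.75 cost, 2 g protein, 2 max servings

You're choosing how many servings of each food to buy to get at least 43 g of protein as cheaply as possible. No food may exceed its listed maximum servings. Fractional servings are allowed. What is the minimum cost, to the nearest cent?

Cost per g of protein: Greek yogurt $0.0500, milk $0.0500, carrots $0.3500, strawberries $0.7500, avocado $0.8750.
Take 2.529 servings of Greek yogurt: +43.0 g protein for $2.15 (total $2.15, still need 0.0 g).
Filling from the cheapest source first is optimal under one linear minimum: $2.15.

$2.15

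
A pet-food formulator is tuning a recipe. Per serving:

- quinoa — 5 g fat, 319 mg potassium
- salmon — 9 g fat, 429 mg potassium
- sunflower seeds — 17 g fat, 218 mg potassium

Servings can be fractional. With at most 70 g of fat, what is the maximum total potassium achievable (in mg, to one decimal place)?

Potassium per g fat: quinoa 63.8, salmon 47.67, sunflower seeds 12.82.
With no serving limits, spend the whole fat allowance on quinoa: 70 g / 5 g × 319 mg = 4466.0 mg.

4466.0 mg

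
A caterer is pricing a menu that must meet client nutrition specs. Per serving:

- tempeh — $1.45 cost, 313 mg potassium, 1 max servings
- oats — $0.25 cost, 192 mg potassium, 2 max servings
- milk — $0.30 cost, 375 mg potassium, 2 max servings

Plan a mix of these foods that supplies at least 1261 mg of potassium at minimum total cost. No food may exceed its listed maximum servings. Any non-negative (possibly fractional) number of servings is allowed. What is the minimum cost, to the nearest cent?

Cost per mg of potassium: milk $0.0008, oats $0.0013, tempeh $0.0046.
Take 2 servings of milk: +750.0 mg potassium for $0.60 (total $0.60, still need 511.0 mg).
Take 2 servings of oats: +384.0 mg potassium for $0.50 (total $1.10, still need 127.0 mg).
Take 0.4058 servings of tempeh: +127.0 mg potassium for $0.59 (total $1.69, still need 0.0 mg).
Filling from the cheapest source first is optimal under one linear minimum: $1.69.

$1.69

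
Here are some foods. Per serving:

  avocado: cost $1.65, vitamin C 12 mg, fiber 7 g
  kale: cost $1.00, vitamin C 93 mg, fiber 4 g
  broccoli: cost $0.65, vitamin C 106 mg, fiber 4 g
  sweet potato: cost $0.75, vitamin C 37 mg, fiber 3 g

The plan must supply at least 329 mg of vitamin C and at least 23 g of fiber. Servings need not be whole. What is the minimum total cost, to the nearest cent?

$3.74

avocado only: max(329/12, 23/7) = 27.42 servings → $45.24.
kale only: max(329/93, 23/4) = 5.75 servings → $5.75.
broccoli only: max(329/106, 23/4) = 5.75 servings → $3.74.
sweet potato only: max(329/37, 23/3) = 8.892 servings → $6.67.
avocado + kale with both tight: 1.365 servings and 3.362 servings → $5.61.
avocado + broccoli with both tight: 1.617 servings and 2.921 servings → $4.57.
avocado + sweet potato: the both-tight solution has a negative serving — not a feasible corner.
kale + broccoli: intersection lies outside the first quadrant.
kale + sweet potato with both tight: 1.038 servings and 6.282 servings → $5.75.
broccoli + sweet potato with both tight: 0.8 servings and 6.6 servings → $5.47.
Cheapest feasible corner: $3.74.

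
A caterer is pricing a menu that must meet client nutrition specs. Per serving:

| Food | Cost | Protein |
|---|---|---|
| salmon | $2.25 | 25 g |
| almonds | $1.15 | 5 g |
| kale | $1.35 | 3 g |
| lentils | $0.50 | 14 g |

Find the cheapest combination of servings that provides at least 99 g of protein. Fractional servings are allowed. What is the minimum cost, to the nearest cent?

Cost per g of protein: lentils $0.0357, salmon $0.0900, almonds $0.2300, kale $0.4500.
With no serving limits, use only lentils: 99 g / 14 g = 7.071 servings × $0.50 = $3.54.

$3.54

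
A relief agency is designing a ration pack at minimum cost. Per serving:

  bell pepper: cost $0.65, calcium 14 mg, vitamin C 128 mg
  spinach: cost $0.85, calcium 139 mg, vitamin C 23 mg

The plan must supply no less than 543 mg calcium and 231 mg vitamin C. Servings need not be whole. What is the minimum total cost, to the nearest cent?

$3.95

A basic optimal solution has at most two foods positive. Try each food alone and each pair with both targets met exactly.
bell pepper only: max(543/14, 231/128) = 38.79 servings → $25.21.
spinach only: max(543/139, 231/23) = 10.04 servings → $8.54.
bell pepper + spinach with both tight: 1.123 servings and 3.793 servings → $3.95.
The minimum over all feasible corners is $3.95.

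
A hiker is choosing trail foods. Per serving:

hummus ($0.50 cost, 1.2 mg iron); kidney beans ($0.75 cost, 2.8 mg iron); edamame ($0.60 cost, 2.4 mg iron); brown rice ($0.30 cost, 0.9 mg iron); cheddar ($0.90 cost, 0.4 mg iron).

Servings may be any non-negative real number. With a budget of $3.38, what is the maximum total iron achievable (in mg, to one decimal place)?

13.5 mg

Iron per dollar: edamame 4, kidney beans 3.733, brown rice 3, hummus 2.4, cheddar 0.4444.
With no serving limits, spend the whole cost allowance on edamame: $3.38 / $0.60 × 2.4 mg = 13.5 mg.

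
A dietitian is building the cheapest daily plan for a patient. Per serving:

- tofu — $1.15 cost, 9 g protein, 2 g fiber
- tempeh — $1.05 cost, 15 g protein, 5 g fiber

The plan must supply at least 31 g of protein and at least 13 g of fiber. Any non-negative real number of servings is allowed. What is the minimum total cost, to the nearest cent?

$2.73

Two binding constraints pin down two serving amounts, so the optimal mix uses at most two foods. The candidates are each food alone (scaled to the tighter of protein/fiber) and each pair with both constraints tight.
tofu only: max(31/9, 13/2) = 6.5 servings → $7.47.
tempeh only: max(31/15, 13/5) = 2.6 servings → $2.73.
tofu + tempeh with both targets exact would need a negative amount; discard.
The minimum over all feasible corners is $2.73.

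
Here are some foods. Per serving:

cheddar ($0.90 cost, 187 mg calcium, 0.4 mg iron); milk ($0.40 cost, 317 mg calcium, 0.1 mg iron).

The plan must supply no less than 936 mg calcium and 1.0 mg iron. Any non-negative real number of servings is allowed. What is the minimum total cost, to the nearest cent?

$2.55

This is a tiny linear program; its minimum lies at a vertex of the feasible set. List the vertices and price them.
cheddar only: max(936/187, 1.0/0.4) = 5.005 servings → $4.50.
milk only: max(936/317, 1.0/0.1) = 10 servings → $4.00.
cheddar + milk with both tight: 2.067 servings and 1.734 servings → $2.55.
Cheapest feasible corner: $2.55.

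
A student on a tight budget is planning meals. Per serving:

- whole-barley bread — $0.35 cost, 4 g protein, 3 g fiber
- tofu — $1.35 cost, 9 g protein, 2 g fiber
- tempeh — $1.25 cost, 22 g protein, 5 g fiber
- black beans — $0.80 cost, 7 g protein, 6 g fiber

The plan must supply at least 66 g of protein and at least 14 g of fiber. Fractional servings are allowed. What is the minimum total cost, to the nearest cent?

$3.75

With two linear requirements the optimum uses one or two foods; enumerate the corners.
whole-barley bread only: max(66/4, 14/3) = 16.5 servings → $5.78.
tofu only: max(66/9, 14/2) = 7.333 servings → $9.90.
tempeh only: max(66/22, 14/5) = 3 servings → $3.75.
black beans only: max(66/7, 14/6) = 9.429 servings → $7.54.
whole-barley bread + tofu with both targets exact would need a negative amount; discard.
whole-barley bread + tempeh with both targets exact would need a negative amount; discard.
whole-barley bread + black beans: intersection lies outside the first quadrant.
tofu + tempeh: intersection lies outside the first quadrant.
tofu + black beans: intersection lies outside the first quadrant.
tempeh + black beans: intersection lies outside the first quadrant.
So the least-cost plan costs $3.75.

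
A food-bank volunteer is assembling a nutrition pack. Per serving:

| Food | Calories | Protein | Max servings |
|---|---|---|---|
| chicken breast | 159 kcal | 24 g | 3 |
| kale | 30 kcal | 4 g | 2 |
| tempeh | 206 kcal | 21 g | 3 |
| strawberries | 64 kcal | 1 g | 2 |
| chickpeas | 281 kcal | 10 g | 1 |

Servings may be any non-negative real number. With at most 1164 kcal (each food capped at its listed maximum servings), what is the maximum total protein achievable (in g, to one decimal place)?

143.3 g

Protein per kcal: chicken breast 0.1509, kale 0.1333, tempeh 0.1019, chickpeas 0.03559, strawberries 0.01562.
Take 3 servings of chicken breast: uses 477 kcal, +72.0 g protein (running total 72.0 g).
Take 2 servings of kale: uses 60 kcal, +8.0 g protein (running total 80.0 g).
Take 3 servings of tempeh: uses 618 kcal, +63.0 g protein (running total 143.0 g).
Take 0.03203 servings of chickpeas: uses 9 kcal, +0.3 g protein (running total 143.3 g).
Filling greedily by protein-per-kcal is optimal for one linear limit, giving 143.3 g.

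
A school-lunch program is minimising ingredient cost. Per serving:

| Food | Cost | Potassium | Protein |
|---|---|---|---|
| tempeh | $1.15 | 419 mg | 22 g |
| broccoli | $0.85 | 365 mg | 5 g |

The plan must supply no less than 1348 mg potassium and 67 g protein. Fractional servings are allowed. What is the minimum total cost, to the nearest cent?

With two linear requirements the optimum uses one or two foods; enumerate the corners.
tempeh only: max(1348/419, 67/22) = 3.217 servings → $3.70.
broccoli only: max(1348/365, 67/5) = 13.4 servings → $11.39.
tempeh + broccoli with both tight: 2.985 servings and 0.2667 servings → $3.66.
The minimum over all feasible corners is $3.66.

$3.66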